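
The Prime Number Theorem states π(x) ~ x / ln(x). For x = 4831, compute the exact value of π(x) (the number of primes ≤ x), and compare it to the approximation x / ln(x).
π(4831) = 650;  x/ln(x) ≈ 569.50;  relative error ≈ 12.38%.

Directly count primes up to 4831: π(4831) = 650. The PNT approximation gives 4831/ln(4831) ≈ 4831/8.48281 ≈ 569.50. Relative error (π(x) − x/ln(x)) / π(x) ≈ 12.38%; the approximation is known to undercount slightly (Li(x) is a better estimate).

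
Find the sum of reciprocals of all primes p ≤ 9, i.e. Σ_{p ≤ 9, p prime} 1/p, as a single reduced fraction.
Σ 1/p = 247/210

π(9) = 4, so the primes ≤ 9 are [2, 3, 5, 7]. Summing 1/p over these primes: 247/210 ≈ 1.1762. Mertens estimate ln ln(9) + 0.2615 ≈ 1.0487.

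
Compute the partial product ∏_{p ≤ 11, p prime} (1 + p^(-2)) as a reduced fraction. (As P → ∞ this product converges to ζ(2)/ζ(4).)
∏ = 79300/53361

The primes p ≤ 11 are [2, 3, 5, 7, 11]. For each, (1 + 1/p^2) = (p^2 + 1)/p^2. Multiplying these fractions over p ∈ [2, 3, 5, 7, 11] gives 79300/53361. (In the limit P → ∞ this tends to ζ(2)/ζ(4).)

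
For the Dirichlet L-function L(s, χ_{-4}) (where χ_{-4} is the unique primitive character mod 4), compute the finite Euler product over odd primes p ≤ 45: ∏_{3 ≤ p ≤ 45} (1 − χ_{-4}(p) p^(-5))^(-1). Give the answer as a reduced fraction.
∏ = 32740559305695385712389870979185370874149053476477367448414215/32866839245274949258617282425703153368289421339680491851218944

The odd primes p ≤ 45 are [3, 5, 7, 11, 13, 17, 19, 23, 29, 31, 37, 41, 43]. For each, χ(p) = 1 if p ≡ 1 mod 4, χ(p) = −1 if p ≡ 3 mod 4. Taking (1 − χ(p)/p^5)^(-1) = p^5/(p^5 − χ(p)): (1 − (-1)/3^5)^(-1) · (1 − (1)/5^5)^(-1) · (1 − (-1)/7^5)^(-1) · (1 − (-1)/11^5)^(-1) · (1 − (1)/13^5)^(-1) · (1 − (1)/17^5)^(-1) · (1 − (-1)/19^5)^(-1) · (1 − (-1)/23^5)^(-1) · (1 − (1)/29^5)^(-1) · (1 − (-1)/31^5)^(-1) · (1 − (1)/37^5)^(-1) · (1 − (1)/41^5)^(-1) · (1 − (-1)/43^5)^(-1) = 32740559305695385712389870979185370874149053476477367448414215/32866839245274949258617282425703153368289421339680491851218944.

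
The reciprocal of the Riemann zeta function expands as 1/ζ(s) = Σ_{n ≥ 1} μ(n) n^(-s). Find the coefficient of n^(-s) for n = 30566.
μ(30566) = 1

Factor n = 30566 = 2 · 17 · 29 · 31. μ(n) = 0 if any exponent ≥ 2 (not squarefree); otherwise μ(n) = (−1)^{ω(n)} where ω(n) is the number of distinct prime factors. Applying: μ(30566) = 1.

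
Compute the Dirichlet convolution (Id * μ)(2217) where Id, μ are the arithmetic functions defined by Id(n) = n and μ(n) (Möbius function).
(Id * μ)(2217) = 1476

Divisors of 2217: [1, 3, 739, 2217]. For each d | 2217:
  d = 1: Id(1) · μ(2217/1) = 1 · 1 = 1
  d = 3: Id(3) · μ(2217/3) = 3 · -1 = -3
  d = 739: Id(739) · μ(2217/739) = 739 · -1 = -739
  d = 2217: Id(2217) · μ(2217/2217) = 2217 · 1 = 2217
Summing: (Id * μ)(2217) = 1 + -3 + -739 + 2217 = 1476.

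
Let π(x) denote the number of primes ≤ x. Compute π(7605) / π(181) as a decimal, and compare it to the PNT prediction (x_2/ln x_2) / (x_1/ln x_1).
π(7605)/π(181) = 966/42 ≈ 23.0000;  PNT prediction ≈ 24.4415.

π(181) = 42 and π(7605) = 966, so π(7605)/π(181) ≈ 23.0000. The PNT-predicted ratio is (7605/ln(7605)) / (181/ln(181)) ≈ 24.4415. The two agree to within a few percent, as expected.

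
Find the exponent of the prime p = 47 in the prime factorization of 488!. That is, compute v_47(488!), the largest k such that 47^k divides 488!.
v_47(488!) = 10

Legendre's formula: v_p(n!) = Σ_{k ≥ 1} ⌊n / p^k⌋. For p = 47, n = 488, the terms are:
  ⌊488/47^1⌋ = ⌊488/47⌋ = 10
(the next term ⌊488/47^2⌋ = 0, terminating the sum). Summing: v_47(488!) = 10 = 10.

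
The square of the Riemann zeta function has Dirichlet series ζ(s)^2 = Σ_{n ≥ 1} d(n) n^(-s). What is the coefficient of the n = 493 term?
d(493) = 4

ζ(s)^2 = (Σ 1/m^s)(Σ 1/k^s). The coefficient of 1/n^s in the product is the number of ordered pairs (m, k) with mk = n, which equals d(n). For n = 493, divisors are [1, 17, 29, 493], so d(493) = 4.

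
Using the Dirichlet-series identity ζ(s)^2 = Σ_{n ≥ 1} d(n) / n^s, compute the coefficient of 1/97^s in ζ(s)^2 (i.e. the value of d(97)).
d(97) = 2

ζ(s)^2 = (Σ 1/m^s)(Σ 1/k^s). The coefficient of 1/n^s in the product is the number of ordered pairs (m, k) with mk = n, which equals d(n). For n = 97, divisors are [1, 97], so d(97) = 2.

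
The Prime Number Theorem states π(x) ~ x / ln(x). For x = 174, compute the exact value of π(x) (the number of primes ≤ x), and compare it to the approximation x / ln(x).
π(174) = 40;  x/ln(x) ≈ 33.73;  relative error ≈ 15.68%.

Directly count primes up to 174: π(174) = 40. The PNT approximation gives 174/ln(174) ≈ 174/5.15906 ≈ 33.73. Relative error (π(x) − x/ln(x)) / π(x) ≈ 15.68%; the approximation is known to undercount slightly (Li(x) is a better estimate).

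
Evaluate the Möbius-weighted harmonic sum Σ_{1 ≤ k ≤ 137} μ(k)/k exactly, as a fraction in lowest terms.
Σ μ(k)/k = -16600694851544658808049622411527369069912658611321/36023908815105000242838968099460216033691851270505155

Values of μ(k) for 1 ≤ k ≤ 137: μ(1) = 1, μ(2) = -1, μ(3) = -1, μ(5) = -1, μ(6) = 1, μ(7) = -1, μ(10) = 1, μ(11) = -1, μ(13) = -1, μ(14) = 1, μ(15) = 1, μ(17) = -1, μ(19) = -1, μ(21) = 1, μ(22) = 1, μ(23) = -1, μ(26) = 1, μ(29) = -1, μ(30) = -1, μ(31) = -1, μ(33) = 1, μ(34) = 1, μ(35) = 1, μ(37) = -1, μ(38) = 1, μ(39) = 1, μ(41) = -1, μ(42) = -1, μ(43) = -1, μ(46) = 1, μ(47) = -1, μ(51) = 1, μ(53) = -1, μ(55) = 1, μ(57) = 1, μ(58) = 1, μ(59) = -1, μ(61) = -1, μ(62) = 1, μ(65) = 1, μ(66) = -1, μ(67) = -1, μ(69) = 1, μ(70) = -1, μ(71) = -1, μ(73) = -1, μ(74) = 1, μ(77) = 1, μ(78) = -1, μ(79) = -1, μ(82) = 1, μ(83) = -1, μ(85) = 1, μ(86) = 1, μ(87) = 1, μ(89) = -1, μ(91) = 1, μ(93) = 1, μ(94) = 1, μ(95) = 1, μ(97) = -1, μ(101) = -1, μ(102) = -1, μ(103) = -1, μ(105) = -1, μ(106) = 1, μ(107) = -1, μ(109) = -1, μ(110) = -1, μ(111) = 1, μ(113) = -1, μ(114) = -1, μ(115) = 1, μ(118) = 1, μ(119) = 1, μ(122) = 1, μ(123) = 1, μ(127) = -1, μ(129) = 1, μ(130) = -1, μ(131) = -1, μ(133) = 1, μ(134) = 1, μ(137) = -1, with μ = 0 on non-squarefree integers. Summing μ(k)/k for k where μ(k) ≠ 0 gives -16600694851544658808049622411527369069912658611321/36023908815105000242838968099460216033691851270505155 ≈ -0.0005. (PNT ⟺ this sum → 0 as n → ∞.)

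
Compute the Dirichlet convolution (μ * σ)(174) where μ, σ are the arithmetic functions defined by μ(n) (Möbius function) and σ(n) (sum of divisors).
(μ * σ)(174) = 174

Divisors of 174: [1, 2, 3, 6, 29, 58, 87, 174]. For each d | 174:
  d = 1: μ(1) · σ(174/1) = 1 · 360 = 360
  d = 2: μ(2) · σ(174/2) = -1 · 120 = -120
  d = 3: μ(3) · σ(174/3) = -1 · 90 = -90
  d = 6: μ(6) · σ(174/6) = 1 · 30 = 30
  d = 29: μ(29) · σ(174/29) = -1 · 12 = -12
  d = 58: μ(58) · σ(174/58) = 1 · 4 = 4
  d = 87: μ(87) · σ(174/87) = 1 · 3 = 3
  d = 174: μ(174) · σ(174/174) = -1 · 1 = -1
Summing: (μ * σ)(174) = 360 + -120 + -90 + 30 + -12 + 4 + 3 + -1 = 174.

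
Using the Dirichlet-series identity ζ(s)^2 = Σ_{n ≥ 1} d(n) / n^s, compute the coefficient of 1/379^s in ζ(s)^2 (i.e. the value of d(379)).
d(379) = 2

ζ(s)^2 = (Σ 1/m^s)(Σ 1/k^s). The coefficient of 1/n^s in the product is the number of ordered pairs (m, k) with mk = n, which equals d(n). For n = 379, divisors are [1, 379], so d(379) = 2.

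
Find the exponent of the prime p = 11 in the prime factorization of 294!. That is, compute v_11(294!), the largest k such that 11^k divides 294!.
v_11(294!) = 28

Legendre's formula: v_p(n!) = Σ_{k ≥ 1} ⌊n / p^k⌋. For p = 11, n = 294, the terms are:
  ⌊294/11^1⌋ = ⌊294/11⌋ = 26
  ⌊294/11^2⌋ = ⌊294/121⌋ = 2
(the next term ⌊294/11^3⌋ = 0, terminating the sum). Summing: v_11(294!) = 26 + 2 = 28.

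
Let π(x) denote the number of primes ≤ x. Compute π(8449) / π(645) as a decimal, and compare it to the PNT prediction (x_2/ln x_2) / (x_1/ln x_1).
π(8449)/π(645) = 1057/117 ≈ 9.0342;  PNT prediction ≈ 9.3723.

π(645) = 117 and π(8449) = 1057, so π(8449)/π(645) ≈ 9.0342. The PNT-predicted ratio is (8449/ln(8449)) / (645/ln(645)) ≈ 9.3723. The two agree to within a few percent, as expected.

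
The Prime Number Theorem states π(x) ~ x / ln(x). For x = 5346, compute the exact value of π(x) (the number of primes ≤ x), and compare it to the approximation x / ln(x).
π(5346) = 706;  x/ln(x) ≈ 622.78;  relative error ≈ 11.79%.

Directly count primes up to 5346: π(5346) = 706. The PNT approximation gives 5346/ln(5346) ≈ 5346/8.58410 ≈ 622.78. Relative error (π(x) − x/ln(x)) / π(x) ≈ 11.79%; the approximation is known to undercount slightly (Li(x) is a better estimate).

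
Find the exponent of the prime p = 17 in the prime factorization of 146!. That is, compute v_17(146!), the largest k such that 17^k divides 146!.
v_17(146!) = 8

Legendre's formula: v_p(n!) = Σ_{k ≥ 1} ⌊n / p^k⌋. For p = 17, n = 146, the terms are:
  ⌊146/17^1⌋ = ⌊146/17⌋ = 8
(the next term ⌊146/17^2⌋ = 0, terminating the sum). Summing: v_17(146!) = 8 = 8.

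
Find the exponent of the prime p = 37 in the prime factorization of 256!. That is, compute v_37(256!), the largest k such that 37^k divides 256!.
v_37(256!) = 6

Legendre's formula: v_p(n!) = Σ_{k ≥ 1} ⌊n / p^k⌋. For p = 37, n = 256, the terms are:
  ⌊256/37^1⌋ = ⌊256/37⌋ = 6
(the next term ⌊256/37^2⌋ = 0, terminating the sum). Summing: v_37(256!) = 6 = 6.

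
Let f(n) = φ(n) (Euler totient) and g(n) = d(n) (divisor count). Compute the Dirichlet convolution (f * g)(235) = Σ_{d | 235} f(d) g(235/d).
(φ * d)(235) = 288

Divisors of 235: [1, 5, 47, 235]. For each d | 235:
  d = 1: φ(1) · d(235/1) = 1 · 4 = 4
  d = 5: φ(5) · d(235/5) = 4 · 2 = 8
  d = 47: φ(47) · d(235/47) = 46 · 2 = 92
  d = 235: φ(235) · d(235/235) = 184 · 1 = 184
Summing: (φ * d)(235) = 4 + 8 + 92 + 184 = 288.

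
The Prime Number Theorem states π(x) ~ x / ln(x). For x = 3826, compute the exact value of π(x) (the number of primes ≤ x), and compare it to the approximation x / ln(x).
π(3826) = 531;  x/ln(x) ≈ 463.78;  relative error ≈ 12.66%.

Directly count primes up to 3826: π(3826) = 531. The PNT approximation gives 3826/ln(3826) ≈ 3826/8.24958 ≈ 463.78. Relative error (π(x) − x/ln(x)) / π(x) ≈ 12.66%; the approximation is known to undercount slightly (Li(x) is a better estimate).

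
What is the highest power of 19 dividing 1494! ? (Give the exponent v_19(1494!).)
v_19(1494!) = 82

Legendre's formula: v_p(n!) = Σ_{k ≥ 1} ⌊n / p^k⌋. For p = 19, n = 1494, the terms are:
  ⌊1494/19^1⌋ = ⌊1494/19⌋ = 78
  ⌊1494/19^2⌋ = ⌊1494/361⌋ = 4
(the next term ⌊1494/19^3⌋ = 0, terminating the sum). Summing: v_19(1494!) = 78 + 4 = 82.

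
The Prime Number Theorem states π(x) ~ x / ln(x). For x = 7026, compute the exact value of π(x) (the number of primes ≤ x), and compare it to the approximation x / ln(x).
π(7026) = 903;  x/ln(x) ≈ 793.24;  relative error ≈ 12.16%.

Directly count primes up to 7026: π(7026) = 903. The PNT approximation gives 7026/ln(7026) ≈ 7026/8.85737 ≈ 793.24. Relative error (π(x) − x/ln(x)) / π(x) ≈ 12.16%; the approximation is known to undercount slightly (Li(x) is a better estimate).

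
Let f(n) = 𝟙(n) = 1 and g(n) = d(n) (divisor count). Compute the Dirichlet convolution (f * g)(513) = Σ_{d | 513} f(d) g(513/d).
(𝟙 * d)(513) = 30

Divisors of 513: [1, 3, 9, 19, 27, 57, 171, 513]. For each d | 513:
  d = 1: 𝟙(1) · d(513/1) = 1 · 8 = 8
  d = 3: 𝟙(3) · d(513/3) = 1 · 6 = 6
  d = 9: 𝟙(9) · d(513/9) = 1 · 4 = 4
  d = 19: 𝟙(19) · d(513/19) = 1 · 4 = 4
  d = 27: 𝟙(27) · d(513/27) = 1 · 2 = 2
  d = 57: 𝟙(57) · d(513/57) = 1 · 3 = 3
  d = 171: 𝟙(171) · d(513/171) = 1 · 2 = 2
  d = 513: 𝟙(513) · d(513/513) = 1 · 1 = 1
Summing: (𝟙 * d)(513) = 8 + 6 + 4 + 4 + 2 + 3 + 2 + 1 = 30.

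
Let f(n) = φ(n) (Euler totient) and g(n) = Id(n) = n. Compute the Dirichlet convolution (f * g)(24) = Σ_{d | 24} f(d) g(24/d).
(φ * Id)(24) = 100

Divisors of 24: [1, 2, 3, 4, 6, 8, 12, 24]. For each d | 24:
  d = 1: φ(1) · Id(24/1) = 1 · 24 = 24
  d = 2: φ(2) · Id(24/2) = 1 · 12 = 12
  d = 3: φ(3) · Id(24/3) = 2 · 8 = 16
  d = 4: φ(4) · Id(24/4) = 2 · 6 = 12
  d = 6: φ(6) · Id(24/6) = 2 · 4 = 8
  d = 8: φ(8) · Id(24/8) = 4 · 3 = 12
  d = 12: φ(12) · Id(24/12) = 4 · 2 = 8
  d = 24: φ(24) · Id(24/24) = 8 · 1 = 8
Summing: (φ * Id)(24) = 24 + 12 + 16 + 12 + 8 + 12 + 8 + 8 = 100.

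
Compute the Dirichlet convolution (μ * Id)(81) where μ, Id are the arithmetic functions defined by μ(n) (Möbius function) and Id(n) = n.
(μ * Id)(81) = 54

Divisors of 81: [1, 3, 9, 27, 81]. For each d | 81:
  d = 1: μ(1) · Id(81/1) = 1 · 81 = 81
  d = 3: μ(3) · Id(81/3) = -1 · 27 = -27
  d = 9: μ(9) · Id(81/9) = 0 · 9 = 0
  d = 27: μ(27) · Id(81/27) = 0 · 3 = 0
  d = 81: μ(81) · Id(81/81) = 0 · 1 = 0
Summing: (μ * Id)(81) = 81 + -27 + 0 + 0 + 0 = 54.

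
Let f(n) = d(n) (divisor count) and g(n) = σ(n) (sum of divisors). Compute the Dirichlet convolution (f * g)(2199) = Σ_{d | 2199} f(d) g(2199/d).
(d * σ)(2199) = 4416

Divisors of 2199: [1, 3, 733, 2199]. For each d | 2199:
  d = 1: d(1) · σ(2199/1) = 1 · 2936 = 2936
  d = 3: d(3) · σ(2199/3) = 2 · 734 = 1468
  d = 733: d(733) · σ(2199/733) = 2 · 4 = 8
  d = 2199: d(2199) · σ(2199/2199) = 4 · 1 = 4
Summing: (d * σ)(2199) = 2936 + 1468 + 8 + 4 = 4416.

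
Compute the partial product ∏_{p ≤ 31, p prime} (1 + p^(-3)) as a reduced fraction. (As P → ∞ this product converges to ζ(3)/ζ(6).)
∏ = 123276368443014873612288/104343309932640260237195

The primes p ≤ 31 are [2, 3, 5, 7, 11, 13, 17, 19, 23, 29, 31]. For each, (1 + 1/p^3) = (p^3 + 1)/p^3. Multiplying these fractions over p ∈ [2, 3, 5, 7, 11, 13, 17, 19, 23, 29, 31] gives 123276368443014873612288/104343309932640260237195. (In the limit P → ∞ this tends to ζ(3)/ζ(6).)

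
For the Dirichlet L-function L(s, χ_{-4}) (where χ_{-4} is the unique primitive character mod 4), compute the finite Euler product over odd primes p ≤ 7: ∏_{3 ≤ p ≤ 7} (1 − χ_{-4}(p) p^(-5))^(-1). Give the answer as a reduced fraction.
∏ = 12762815625/12811998848

The odd primes p ≤ 7 are [3, 5, 7]. For each, χ(p) = 1 if p ≡ 1 mod 4, χ(p) = −1 if p ≡ 3 mod 4. Taking (1 − χ(p)/p^5)^(-1) = p^5/(p^5 − χ(p)): (1 − (-1)/3^5)^(-1) · (1 − (1)/5^5)^(-1) · (1 − (-1)/7^5)^(-1) = 12762815625/12811998848.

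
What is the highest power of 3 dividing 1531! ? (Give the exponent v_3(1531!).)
v_3(1531!) = 762

Legendre's formula: v_p(n!) = Σ_{k ≥ 1} ⌊n / p^k⌋. For p = 3, n = 1531, the terms are:
  ⌊1531/3^1⌋ = ⌊1531/3⌋ = 510
  ⌊1531/3^2⌋ = ⌊1531/9⌋ = 170
  ⌊1531/3^3⌋ = ⌊1531/27⌋ = 56
  ⌊1531/3^4⌋ = ⌊1531/81⌋ = 18
  ⌊1531/3^5⌋ = ⌊1531/243⌋ = 6
  ⌊1531/3^6⌋ = ⌊1531/729⌋ = 2
(the next term ⌊1531/3^7⌋ = 0, terminating the sum). Summing: v_3(1531!) = 510 + 170 + 56 + 18 + 6 + 2 = 762.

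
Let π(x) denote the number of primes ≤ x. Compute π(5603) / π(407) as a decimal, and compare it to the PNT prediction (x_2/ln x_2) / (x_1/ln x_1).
π(5603)/π(407) = 738/79 ≈ 9.3418;  PNT prediction ≈ 9.5841.

π(407) = 79 and π(5603) = 738, so π(5603)/π(407) ≈ 9.3418. The PNT-predicted ratio is (5603/ln(5603)) / (407/ln(407)) ≈ 9.5841. The two agree to within a few percent, as expected.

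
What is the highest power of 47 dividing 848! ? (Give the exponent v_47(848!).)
v_47(848!) = 18

Legendre's formula: v_p(n!) = Σ_{k ≥ 1} ⌊n / p^k⌋. For p = 47, n = 848, the terms are:
  ⌊848/47^1⌋ = ⌊848/47⌋ = 18
(the next term ⌊848/47^2⌋ = 0, terminating the sum). Summing: v_47(848!) = 18 = 18.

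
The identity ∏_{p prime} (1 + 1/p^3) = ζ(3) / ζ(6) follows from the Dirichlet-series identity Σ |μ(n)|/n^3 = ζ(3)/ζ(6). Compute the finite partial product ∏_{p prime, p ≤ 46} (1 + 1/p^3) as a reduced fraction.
∏ = 77199709041125603078439960576/65340146372601957980502060935

The primes p ≤ 46 are [2, 3, 5, 7, 11, 13, 17, 19, 23, 29, 31, 37, 41, 43]. For each, (1 + 1/p^3) = (p^3 + 1)/p^3. Multiplying these fractions over p ∈ [2, 3, 5, 7, 11, 13, 17, 19, 23, 29, 31, 37, 41, 43] gives 77199709041125603078439960576/65340146372601957980502060935. (In the limit P → ∞ this tends to ζ(3)/ζ(6).)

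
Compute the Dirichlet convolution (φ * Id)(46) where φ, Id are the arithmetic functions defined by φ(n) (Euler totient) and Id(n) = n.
(φ * Id)(46) = 135

Divisors of 46: [1, 2, 23, 46]. For each d | 46:
  d = 1: φ(1) · Id(46/1) = 1 · 46 = 46
  d = 2: φ(2) · Id(46/2) = 1 · 23 = 23
  d = 23: φ(23) · Id(46/23) = 22 · 2 = 44
  d = 46: φ(46) · Id(46/46) = 22 · 1 = 22
Summing: (φ * Id)(46) = 46 + 23 + 44 + 22 = 135.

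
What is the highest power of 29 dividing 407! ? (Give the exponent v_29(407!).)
v_29(407!) = 14

Legendre's formula: v_p(n!) = Σ_{k ≥ 1} ⌊n / p^k⌋. For p = 29, n = 407, the terms are:
  ⌊407/29^1⌋ = ⌊407/29⌋ = 14
(the next term ⌊407/29^2⌋ = 0, terminating the sum). Summing: v_29(407!) = 14 = 14.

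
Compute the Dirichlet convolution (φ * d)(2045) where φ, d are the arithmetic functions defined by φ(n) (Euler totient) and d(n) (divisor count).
(φ * d)(2045) = 2460

Divisors of 2045: [1, 5, 409, 2045]. For each d | 2045:
  d = 1: φ(1) · d(2045/1) = 1 · 4 = 4
  d = 5: φ(5) · d(2045/5) = 4 · 2 = 8
  d = 409: φ(409) · d(2045/409) = 408 · 2 = 816
  d = 2045: φ(2045) · d(2045/2045) = 1632 · 1 = 1632
Summing: (φ * d)(2045) = 4 + 8 + 816 + 1632 = 2460.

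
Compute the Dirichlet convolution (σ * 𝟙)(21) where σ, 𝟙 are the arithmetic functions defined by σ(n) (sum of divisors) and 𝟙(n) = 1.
(σ * 𝟙)(21) = 45

Divisors of 21: [1, 3, 7, 21]. For each d | 21:
  d = 1: σ(1) · 𝟙(21/1) = 1 · 1 = 1
  d = 3: σ(3) · 𝟙(21/3) = 4 · 1 = 4
  d = 7: σ(7) · 𝟙(21/7) = 8 · 1 = 8
  d = 21: σ(21) · 𝟙(21/21) = 32 · 1 = 32
Summing: (σ * 𝟙)(21) = 1 + 4 + 8 + 32 = 45.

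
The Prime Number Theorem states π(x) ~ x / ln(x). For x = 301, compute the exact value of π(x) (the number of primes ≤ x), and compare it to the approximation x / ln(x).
π(301) = 62;  x/ln(x) ≈ 52.74;  relative error ≈ 14.93%.

Directly count primes up to 301: π(301) = 62. The PNT approximation gives 301/ln(301) ≈ 301/5.70711 ≈ 52.74. Relative error (π(x) − x/ln(x)) / π(x) ≈ 14.93%; the approximation is known to undercount slightly (Li(x) is a better estimate).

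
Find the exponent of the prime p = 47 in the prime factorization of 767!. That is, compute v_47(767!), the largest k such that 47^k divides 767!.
v_47(767!) = 16

Legendre's formula: v_p(n!) = Σ_{k ≥ 1} ⌊n / p^k⌋. For p = 47, n = 767, the terms are:
  ⌊767/47^1⌋ = ⌊767/47⌋ = 16
(the next term ⌊767/47^2⌋ = 0, terminating the sum). Summing: v_47(767!) = 16 = 16.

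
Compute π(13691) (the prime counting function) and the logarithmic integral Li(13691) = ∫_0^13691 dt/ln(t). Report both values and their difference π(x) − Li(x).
π(13691) = 1618;  Li(13691) ≈ 1639.85;  π(x) − Li(x) ≈ -21.85.

Direct count of primes ≤ 13691 gives π(13691) = 1618. Numerical evaluation of the logarithmic integral gives Li(13691) ≈ 1639.85. The difference π(x) − Li(x) ≈ -21.85 is typically negative for small/moderate x (Li(x) overestimates), though Littlewood's theorem shows this sign changes infinitely often.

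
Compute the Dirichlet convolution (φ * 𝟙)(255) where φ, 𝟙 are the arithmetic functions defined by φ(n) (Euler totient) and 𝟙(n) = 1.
(φ * 𝟙)(255) = 255

Divisors of 255: [1, 3, 5, 15, 17, 51, 85, 255]. For each d | 255:
  d = 1: φ(1) · 𝟙(255/1) = 1 · 1 = 1
  d = 3: φ(3) · 𝟙(255/3) = 2 · 1 = 2
  d = 5: φ(5) · 𝟙(255/5) = 4 · 1 = 4
  d = 15: φ(15) · 𝟙(255/15) = 8 · 1 = 8
  d = 17: φ(17) · 𝟙(255/17) = 16 · 1 = 16
  d = 51: φ(51) · 𝟙(255/51) = 32 · 1 = 32
  d = 85: φ(85) · 𝟙(255/85) = 64 · 1 = 64
  d = 255: φ(255) · 𝟙(255/255) = 128 · 1 = 128
Summing: (φ * 𝟙)(255) = 1 + 2 + 4 + 8 + 16 + 32 + 64 + 128 = 255.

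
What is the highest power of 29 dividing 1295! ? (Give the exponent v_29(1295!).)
v_29(1295!) = 45

Legendre's formula: v_p(n!) = Σ_{k ≥ 1} ⌊n / p^k⌋. For p = 29, n = 1295, the terms are:
  ⌊1295/29^1⌋ = ⌊1295/29⌋ = 44
  ⌊1295/29^2⌋ = ⌊1295/841⌋ = 1
(the next term ⌊1295/29^3⌋ = 0, terminating the sum). Summing: v_29(1295!) = 44 + 1 = 45.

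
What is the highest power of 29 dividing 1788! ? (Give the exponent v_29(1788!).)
v_29(1788!) = 63

Legendre's formula: v_p(n!) = Σ_{k ≥ 1} ⌊n / p^k⌋. For p = 29, n = 1788, the terms are:
  ⌊1788/29^1⌋ = ⌊1788/29⌋ = 61
  ⌊1788/29^2⌋ = ⌊1788/841⌋ = 2
(the next term ⌊1788/29^3⌋ = 0, terminating the sum). Summing: v_29(1788!) = 61 + 2 = 63.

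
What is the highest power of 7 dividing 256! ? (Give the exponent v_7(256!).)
v_7(256!) = 41

Legendre's formula: v_p(n!) = Σ_{k ≥ 1} ⌊n / p^k⌋. For p = 7, n = 256, the terms are:
  ⌊256/7^1⌋ = ⌊256/7⌋ = 36
  ⌊256/7^2⌋ = ⌊256/49⌋ = 5
(the next term ⌊256/7^3⌋ = 0, terminating the sum). Summing: v_7(256!) = 36 + 5 = 41.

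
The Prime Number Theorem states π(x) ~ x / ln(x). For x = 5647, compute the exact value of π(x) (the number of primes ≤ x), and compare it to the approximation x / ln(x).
π(5647) = 742;  x/ln(x) ≈ 653.67;  relative error ≈ 11.90%.

Directly count primes up to 5647: π(5647) = 742. The PNT approximation gives 5647/ln(5647) ≈ 5647/8.63888 ≈ 653.67. Relative error (π(x) − x/ln(x)) / π(x) ≈ 11.90%; the approximation is known to undercount slightly (Li(x) is a better estimate).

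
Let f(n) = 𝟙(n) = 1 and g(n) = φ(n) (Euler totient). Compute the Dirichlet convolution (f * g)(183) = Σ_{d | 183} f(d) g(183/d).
(𝟙 * φ)(183) = 183

Divisors of 183: [1, 3, 61, 183]. For each d | 183:
  d = 1: 𝟙(1) · φ(183/1) = 1 · 120 = 120
  d = 3: 𝟙(3) · φ(183/3) = 1 · 60 = 60
  d = 61: 𝟙(61) · φ(183/61) = 1 · 2 = 2
  d = 183: 𝟙(183) · φ(183/183) = 1 · 1 = 1
Summing: (𝟙 * φ)(183) = 120 + 60 + 2 + 1 = 183.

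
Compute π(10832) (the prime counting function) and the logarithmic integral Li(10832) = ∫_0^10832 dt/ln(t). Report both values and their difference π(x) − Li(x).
π(10832) = 1316;  Li(10832) ≈ 1336.08;  π(x) − Li(x) ≈ -20.08.

Direct count of primes ≤ 10832 gives π(10832) = 1316. Numerical evaluation of the logarithmic integral gives Li(10832) ≈ 1336.08. The difference π(x) − Li(x) ≈ -20.08 is typically negative for small/moderate x (Li(x) overestimates), though Littlewood's theorem shows this sign changes infinitely often.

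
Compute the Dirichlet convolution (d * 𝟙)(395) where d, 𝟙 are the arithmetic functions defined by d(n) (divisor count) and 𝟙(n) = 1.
(d * 𝟙)(395) = 9

Divisors of 395: [1, 5, 79, 395]. For each d | 395:
  d = 1: d(1) · 𝟙(395/1) = 1 · 1 = 1
  d = 5: d(5) · 𝟙(395/5) = 2 · 1 = 2
  d = 79: d(79) · 𝟙(395/79) = 2 · 1 = 2
  d = 395: d(395) · 𝟙(395/395) = 4 · 1 = 4
Summing: (d * 𝟙)(395) = 1 + 2 + 2 + 4 = 9.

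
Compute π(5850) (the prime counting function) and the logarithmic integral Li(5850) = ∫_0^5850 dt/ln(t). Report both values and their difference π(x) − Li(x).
π(5850) = 768;  Li(5850) ≈ 783.15;  π(x) − Li(x) ≈ -15.15.

Direct count of primes ≤ 5850 gives π(5850) = 768. Numerical evaluation of the logarithmic integral gives Li(5850) ≈ 783.15. The difference π(x) − Li(x) ≈ -15.15 is typically negative for small/moderate x (Li(x) overestimates), though Littlewood's theorem shows this sign changes infinitely often.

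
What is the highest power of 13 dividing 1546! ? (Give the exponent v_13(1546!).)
v_13(1546!) = 127

Legendre's formula: v_p(n!) = Σ_{k ≥ 1} ⌊n / p^k⌋. For p = 13, n = 1546, the terms are:
  ⌊1546/13^1⌋ = ⌊1546/13⌋ = 118
  ⌊1546/13^2⌋ = ⌊1546/169⌋ = 9
(the next term ⌊1546/13^3⌋ = 0, terminating the sum). Summing: v_13(1546!) = 118 + 9 = 127.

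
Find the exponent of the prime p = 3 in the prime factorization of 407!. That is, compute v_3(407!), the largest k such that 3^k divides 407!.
v_3(407!) = 201

Legendre's formula: v_p(n!) = Σ_{k ≥ 1} ⌊n / p^k⌋. For p = 3, n = 407, the terms are:
  ⌊407/3^1⌋ = ⌊407/3⌋ = 135
  ⌊407/3^2⌋ = ⌊407/9⌋ = 45
  ⌊407/3^3⌋ = ⌊407/27⌋ = 15
  ⌊407/3^4⌋ = ⌊407/81⌋ = 5
  ⌊407/3^5⌋ = ⌊407/243⌋ = 1
(the next term ⌊407/3^6⌋ = 0, terminating the sum). Summing: v_3(407!) = 135 + 45 + 15 + 5 + 1 = 201.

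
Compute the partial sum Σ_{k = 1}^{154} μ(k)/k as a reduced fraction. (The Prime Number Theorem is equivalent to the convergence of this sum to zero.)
Σ μ(k)/k = 774925721037986124275366676266697490065342673242708598/5364750833138837555449767529261714317873456270532298668855

Values of μ(k) for 1 ≤ k ≤ 154: μ(1) = 1, μ(2) = -1, μ(3) = -1, μ(5) = -1, μ(6) = 1, μ(7) = -1, μ(10) = 1, μ(11) = -1, μ(13) = -1, μ(14) = 1, μ(15) = 1, μ(17) = -1, μ(19) = -1, μ(21) = 1, μ(22) = 1, μ(23) = -1, μ(26) = 1, μ(29) = -1, μ(30) = -1, μ(31) = -1, μ(33) = 1, μ(34) = 1, μ(35) = 1, μ(37) = -1, μ(38) = 1, μ(39) = 1, μ(41) = -1, μ(42) = -1, μ(43) = -1, μ(46) = 1, μ(47) = -1, μ(51) = 1, μ(53) = -1, μ(55) = 1, μ(57) = 1, μ(58) = 1, μ(59) = -1, μ(61) = -1, μ(62) = 1, μ(65) = 1, μ(66) = -1, μ(67) = -1, μ(69) = 1, μ(70) = -1, μ(71) = -1, μ(73) = -1, μ(74) = 1, μ(77) = 1, μ(78) = -1, μ(79) = -1, μ(82) = 1, μ(83) = -1, μ(85) = 1, μ(86) = 1, μ(87) = 1, μ(89) = -1, μ(91) = 1, μ(93) = 1, μ(94) = 1, μ(95) = 1, μ(97) = -1, μ(101) = -1, μ(102) = -1, μ(103) = -1, μ(105) = -1, μ(106) = 1, μ(107) = -1, μ(109) = -1, μ(110) = -1, μ(111) = 1, μ(113) = -1, μ(114) = -1, μ(115) = 1, μ(118) = 1, μ(119) = 1, μ(122) = 1, μ(123) = 1, μ(127) = -1, μ(129) = 1, μ(130) = -1, μ(131) = -1, μ(133) = 1, μ(134) = 1, μ(137) = -1, μ(138) = -1, μ(139) = -1, μ(141) = 1, μ(142) = 1, μ(143) = 1, μ(145) = 1, μ(146) = 1, μ(149) = -1, μ(151) = -1, μ(154) = -1, with μ = 0 on non-squarefree integers. Summing μ(k)/k for k where μ(k) ≠ 0 gives 774925721037986124275366676266697490065342673242708598/5364750833138837555449767529261714317873456270532298668855 ≈ 0.0001. (PNT ⟺ this sum → 0 as n → ∞.)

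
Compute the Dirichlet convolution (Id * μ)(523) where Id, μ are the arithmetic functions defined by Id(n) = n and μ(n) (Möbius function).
(Id * μ)(523) = 522

Divisors of 523: [1, 523]. For each d | 523:
  d = 1: Id(1) · μ(523/1) = 1 · -1 = -1
  d = 523: Id(523) · μ(523/523) = 523 · 1 = 523
Summing: (Id * μ)(523) = -1 + 523 = 522.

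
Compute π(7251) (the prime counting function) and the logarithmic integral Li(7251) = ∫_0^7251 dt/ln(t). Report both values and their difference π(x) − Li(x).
π(7251) = 927;  Li(7251) ≈ 942.62;  π(x) − Li(x) ≈ -15.62.

Direct count of primes ≤ 7251 gives π(7251) = 927. Numerical evaluation of the logarithmic integral gives Li(7251) ≈ 942.62. The difference π(x) − Li(x) ≈ -15.62 is typically negative for small/moderate x (Li(x) overestimates), though Littlewood's theorem shows this sign changes infinitely often.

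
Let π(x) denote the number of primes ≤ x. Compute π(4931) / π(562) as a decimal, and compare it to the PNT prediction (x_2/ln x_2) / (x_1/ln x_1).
π(4931)/π(562) = 658/102 ≈ 6.4510;  PNT prediction ≈ 6.5331.

π(562) = 102 and π(4931) = 658, so π(4931)/π(562) ≈ 6.4510. The PNT-predicted ratio is (4931/ln(4931)) / (562/ln(562)) ≈ 6.5331. The two agree to within a few percent, as expected.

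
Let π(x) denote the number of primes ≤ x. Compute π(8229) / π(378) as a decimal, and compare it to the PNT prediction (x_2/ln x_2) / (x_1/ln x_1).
π(8229)/π(378) = 1031/74 ≈ 13.9324;  PNT prediction ≈ 14.3312.

π(378) = 74 and π(8229) = 1031, so π(8229)/π(378) ≈ 13.9324. The PNT-predicted ratio is (8229/ln(8229)) / (378/ln(378)) ≈ 14.3312. The two agree to within a few percent, as expected.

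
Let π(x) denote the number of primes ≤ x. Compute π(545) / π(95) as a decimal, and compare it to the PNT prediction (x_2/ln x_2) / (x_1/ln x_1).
π(545)/π(95) = 100/24 ≈ 4.1667;  PNT prediction ≈ 4.1463.

π(95) = 24 and π(545) = 100, so π(545)/π(95) ≈ 4.1667. The PNT-predicted ratio is (545/ln(545)) / (95/ln(95)) ≈ 4.1463. The two agree to within a few percent, as expected.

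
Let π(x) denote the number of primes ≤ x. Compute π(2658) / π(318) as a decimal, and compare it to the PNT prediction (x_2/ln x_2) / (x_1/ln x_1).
π(2658)/π(318) = 384/66 ≈ 5.8182;  PNT prediction ≈ 6.1078.

π(318) = 66 and π(2658) = 384, so π(2658)/π(318) ≈ 5.8182. The PNT-predicted ratio is (2658/ln(2658)) / (318/ln(318)) ≈ 6.1078. The two agree to within a few percent, as expected.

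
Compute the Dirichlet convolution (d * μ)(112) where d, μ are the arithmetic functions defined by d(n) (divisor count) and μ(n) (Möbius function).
(d * μ)(112) = 1

Divisors of 112: [1, 2, 4, 7, 8, 14, 16, 28, 56, 112]. For each d | 112:
  d = 1: d(1) · μ(112/1) = 1 · 0 = 0
  d = 2: d(2) · μ(112/2) = 2 · 0 = 0
  d = 4: d(4) · μ(112/4) = 3 · 0 = 0
  d = 7: d(7) · μ(112/7) = 2 · 0 = 0
  d = 8: d(8) · μ(112/8) = 4 · 1 = 4
  d = 14: d(14) · μ(112/14) = 4 · 0 = 0
  d = 16: d(16) · μ(112/16) = 5 · -1 = -5
  d = 28: d(28) · μ(112/28) = 6 · 0 = 0
  d = 56: d(56) · μ(112/56) = 8 · -1 = -8
  d = 112: d(112) · μ(112/112) = 10 · 1 = 10
Summing: (d * μ)(112) = 0 + 0 + 0 + 0 + 4 + 0 + -5 + 0 + -8 + 10 = 1.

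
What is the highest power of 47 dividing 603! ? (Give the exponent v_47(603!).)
v_47(603!) = 12

Legendre's formula: v_p(n!) = Σ_{k ≥ 1} ⌊n / p^k⌋. For p = 47, n = 603, the terms are:
  ⌊603/47^1⌋ = ⌊603/47⌋ = 12
(the next term ⌊603/47^2⌋ = 0, terminating the sum). Summing: v_47(603!) = 12 = 12.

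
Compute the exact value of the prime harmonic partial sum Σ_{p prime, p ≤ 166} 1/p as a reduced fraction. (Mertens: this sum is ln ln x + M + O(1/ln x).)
Σ 1/p = 10988187442690106858194788089546541159451476081371138484805233167/5766152219975951659023630035336134306565384015606066319856068810

π(166) = 38, so the primes ≤ 166 are [2, 3, 5, 7, 11, 13, 17, 19, 23, 29, 31, 37, 41, 43, 47, 53, 59, 61, 67, 71, 73, 79, 83, 89, 97, 101, 103, 107, 109, 113, 127, 131, 137, 139, 149, 151, 157, 163]. Summing 1/p over these primes: 10988187442690106858194788089546541159451476081371138484805233167/5766152219975951659023630035336134306565384015606066319856068810 ≈ 1.9056. Mertens estimate ln ln(166) + 0.2615 ≈ 1.8931.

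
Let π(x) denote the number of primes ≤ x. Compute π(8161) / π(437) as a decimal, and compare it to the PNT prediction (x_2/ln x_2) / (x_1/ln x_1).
π(8161)/π(437) = 1024/84 ≈ 12.1905;  PNT prediction ≈ 12.6059.

π(437) = 84 and π(8161) = 1024, so π(8161)/π(437) ≈ 12.1905. The PNT-predicted ratio is (8161/ln(8161)) / (437/ln(437)) ≈ 12.6059. The two agree to within a few percent, as expected.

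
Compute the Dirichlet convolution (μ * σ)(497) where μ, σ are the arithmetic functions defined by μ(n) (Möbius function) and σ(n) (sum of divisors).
(μ * σ)(497) = 497

Divisors of 497: [1, 7, 71, 497]. For each d | 497:
  d = 1: μ(1) · σ(497/1) = 1 · 576 = 576
  d = 7: μ(7) · σ(497/7) = -1 · 72 = -72
  d = 71: μ(71) · σ(497/71) = -1 · 8 = -8
  d = 497: μ(497) · σ(497/497) = 1 · 1 = 1
Summing: (μ * σ)(497) = 576 + -72 + -8 + 1 = 497.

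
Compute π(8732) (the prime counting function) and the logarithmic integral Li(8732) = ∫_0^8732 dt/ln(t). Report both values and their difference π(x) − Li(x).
π(8732) = 1088;  Li(8732) ≈ 1107.47;  π(x) − Li(x) ≈ -19.47.

Direct count of primes ≤ 8732 gives π(8732) = 1088. Numerical evaluation of the logarithmic integral gives Li(8732) ≈ 1107.47. The difference π(x) − Li(x) ≈ -19.47 is typically negative for small/moderate x (Li(x) overestimates), though Littlewood's theorem shows this sign changes infinitely often.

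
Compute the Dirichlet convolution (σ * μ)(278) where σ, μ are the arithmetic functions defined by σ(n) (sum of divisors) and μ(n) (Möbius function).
(σ * μ)(278) = 278

Divisors of 278: [1, 2, 139, 278]. For each d | 278:
  d = 1: σ(1) · μ(278/1) = 1 · 1 = 1
  d = 2: σ(2) · μ(278/2) = 3 · -1 = -3
  d = 139: σ(139) · μ(278/139) = 140 · -1 = -140
  d = 278: σ(278) · μ(278/278) = 420 · 1 = 420
Summing: (σ * μ)(278) = 1 + -3 + -140 + 420 = 278.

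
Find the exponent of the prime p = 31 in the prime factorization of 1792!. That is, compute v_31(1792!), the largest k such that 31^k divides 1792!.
v_31(1792!) = 58

Legendre's formula: v_p(n!) = Σ_{k ≥ 1} ⌊n / p^k⌋. For p = 31, n = 1792, the terms are:
  ⌊1792/31^1⌋ = ⌊1792/31⌋ = 57
  ⌊1792/31^2⌋ = ⌊1792/961⌋ = 1
(the next term ⌊1792/31^3⌋ = 0, terminating the sum). Summing: v_31(1792!) = 57 + 1 = 58.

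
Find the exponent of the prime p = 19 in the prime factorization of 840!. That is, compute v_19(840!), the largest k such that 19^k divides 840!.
v_19(840!) = 46

Legendre's formula: v_p(n!) = Σ_{k ≥ 1} ⌊n / p^k⌋. For p = 19, n = 840, the terms are:
  ⌊840/19^1⌋ = ⌊840/19⌋ = 44
  ⌊840/19^2⌋ = ⌊840/361⌋ = 2
(the next term ⌊840/19^3⌋ = 0, terminating the sum). Summing: v_19(840!) = 44 + 2 = 46.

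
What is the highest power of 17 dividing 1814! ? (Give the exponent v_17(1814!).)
v_17(1814!) = 112

Legendre's formula: v_p(n!) = Σ_{k ≥ 1} ⌊n / p^k⌋. For p = 17, n = 1814, the terms are:
  ⌊1814/17^1⌋ = ⌊1814/17⌋ = 106
  ⌊1814/17^2⌋ = ⌊1814/289⌋ = 6
(the next term ⌊1814/17^3⌋ = 0, terminating the sum). Summing: v_17(1814!) = 106 + 6 = 112.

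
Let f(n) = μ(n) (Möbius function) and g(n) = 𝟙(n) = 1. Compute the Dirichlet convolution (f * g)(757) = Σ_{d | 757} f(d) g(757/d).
(μ * 𝟙)(757) = 0

Divisors of 757: [1, 757]. For each d | 757:
  d = 1: μ(1) · 𝟙(757/1) = 1 · 1 = 1
  d = 757: μ(757) · 𝟙(757/757) = -1 · 1 = -1
Summing: (μ * 𝟙)(757) = 1 + -1 = 0.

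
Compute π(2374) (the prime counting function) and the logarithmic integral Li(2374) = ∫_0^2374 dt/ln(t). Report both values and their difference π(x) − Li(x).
π(2374) = 351;  Li(2374) ≈ 363.45;  π(x) − Li(x) ≈ -12.45.

Direct count of primes ≤ 2374 gives π(2374) = 351. Numerical evaluation of the logarithmic integral gives Li(2374) ≈ 363.45. The difference π(x) − Li(x) ≈ -12.45 is typically negative for small/moderate x (Li(x) overestimates), though Littlewood's theorem shows this sign changes infinitely often.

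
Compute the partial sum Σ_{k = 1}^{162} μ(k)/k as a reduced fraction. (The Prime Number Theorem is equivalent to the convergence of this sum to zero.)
Σ μ(k)/k = 674117532155663976794637693297075629210667954252961166216521/35375166993717494840635767087951744212057570647889977422429870

Values of μ(k) for 1 ≤ k ≤ 162: μ(1) = 1, μ(2) = -1, μ(3) = -1, μ(5) = -1, μ(6) = 1, μ(7) = -1, μ(10) = 1, μ(11) = -1, μ(13) = -1, μ(14) = 1, μ(15) = 1, μ(17) = -1, μ(19) = -1, μ(21) = 1, μ(22) = 1, μ(23) = -1, μ(26) = 1, μ(29) = -1, μ(30) = -1, μ(31) = -1, μ(33) = 1, μ(34) = 1, μ(35) = 1, μ(37) = -1, μ(38) = 1, μ(39) = 1, μ(41) = -1, μ(42) = -1, μ(43) = -1, μ(46) = 1, μ(47) = -1, μ(51) = 1, μ(53) = -1, μ(55) = 1, μ(57) = 1, μ(58) = 1, μ(59) = -1, μ(61) = -1, μ(62) = 1, μ(65) = 1, μ(66) = -1, μ(67) = -1, μ(69) = 1, μ(70) = -1, μ(71) = -1, μ(73) = -1, μ(74) = 1, μ(77) = 1, μ(78) = -1, μ(79) = -1, μ(82) = 1, μ(83) = -1, μ(85) = 1, μ(86) = 1, μ(87) = 1, μ(89) = -1, μ(91) = 1, μ(93) = 1, μ(94) = 1, μ(95) = 1, μ(97) = -1, μ(101) = -1, μ(102) = -1, μ(103) = -1, μ(105) = -1, μ(106) = 1, μ(107) = -1, μ(109) = -1, μ(110) = -1, μ(111) = 1, μ(113) = -1, μ(114) = -1, μ(115) = 1, μ(118) = 1, μ(119) = 1, μ(122) = 1, μ(123) = 1, μ(127) = -1, μ(129) = 1, μ(130) = -1, μ(131) = -1, μ(133) = 1, μ(134) = 1, μ(137) = -1, μ(138) = -1, μ(139) = -1, μ(141) = 1, μ(142) = 1, μ(143) = 1, μ(145) = 1, μ(146) = 1, μ(149) = -1, μ(151) = -1, μ(154) = -1, μ(155) = 1, μ(157) = -1, μ(158) = 1, μ(159) = 1, μ(161) = 1, with μ = 0 on non-squarefree integers. Summing μ(k)/k for k where μ(k) ≠ 0 gives 674117532155663976794637693297075629210667954252961166216521/35375166993717494840635767087951744212057570647889977422429870 ≈ 0.0191. (PNT ⟺ this sum → 0 as n → ∞.)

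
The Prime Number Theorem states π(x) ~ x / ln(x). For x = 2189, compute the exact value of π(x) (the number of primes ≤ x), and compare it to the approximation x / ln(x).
π(2189) = 327;  x/ln(x) ≈ 284.61;  relative error ≈ 12.96%.

Directly count primes up to 2189: π(2189) = 327. The PNT approximation gives 2189/ln(2189) ≈ 2189/7.69120 ≈ 284.61. Relative error (π(x) − x/ln(x)) / π(x) ≈ 12.96%; the approximation is known to undercount slightly (Li(x) is a better estimate).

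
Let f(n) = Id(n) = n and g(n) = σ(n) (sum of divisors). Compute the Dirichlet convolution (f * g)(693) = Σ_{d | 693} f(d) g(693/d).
(Id * σ)(693) = 11730

Divisors of 693: [1, 3, 7, 9, 11, 21, 33, 63, 77, 99, 231, 693]. For each d | 693:
  d = 1: Id(1) · σ(693/1) = 1 · 1248 = 1248
  d = 3: Id(3) · σ(693/3) = 3 · 384 = 1152
  d = 7: Id(7) · σ(693/7) = 7 · 156 = 1092
  d = 9: Id(9) · σ(693/9) = 9 · 96 = 864
  d = 11: Id(11) · σ(693/11) = 11 · 104 = 1144
  d = 21: Id(21) · σ(693/21) = 21 · 48 = 1008
  d = 33: Id(33) · σ(693/33) = 33 · 32 = 1056
  d = 63: Id(63) · σ(693/63) = 63 · 12 = 756
  d = 77: Id(77) · σ(693/77) = 77 · 13 = 1001
  d = 99: Id(99) · σ(693/99) = 99 · 8 = 792
  d = 231: Id(231) · σ(693/231) = 231 · 4 = 924
  d = 693: Id(693) · σ(693/693) = 693 · 1 = 693
Summing: (Id * σ)(693) = 1248 + 1152 + 1092 + 864 + 1144 + 1008 + 1056 + 756 + 1001 + 792 + 924 + 693 = 11730.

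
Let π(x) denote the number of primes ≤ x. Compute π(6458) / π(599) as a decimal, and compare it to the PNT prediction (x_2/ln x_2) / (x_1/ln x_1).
π(6458)/π(599) = 838/109 ≈ 7.6881;  PNT prediction ≈ 7.8592.

π(599) = 109 and π(6458) = 838, so π(6458)/π(599) ≈ 7.6881. The PNT-predicted ratio is (6458/ln(6458)) / (599/ln(599)) ≈ 7.8592. The two agree to within a few percent, as expected.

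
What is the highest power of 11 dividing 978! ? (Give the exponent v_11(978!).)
v_11(978!) = 96

Legendre's formula: v_p(n!) = Σ_{k ≥ 1} ⌊n / p^k⌋. For p = 11, n = 978, the terms are:
  ⌊978/11^1⌋ = ⌊978/11⌋ = 88
  ⌊978/11^2⌋ = ⌊978/121⌋ = 8
(the next term ⌊978/11^3⌋ = 0, terminating the sum). Summing: v_11(978!) = 88 + 8 = 96.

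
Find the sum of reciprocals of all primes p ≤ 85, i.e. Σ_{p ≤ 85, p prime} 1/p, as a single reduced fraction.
Σ 1/p = 475714535349241099037539188841003/267064515689275851355624017992790

π(85) = 23, so the primes ≤ 85 are [2, 3, 5, 7, 11, 13, 17, 19, 23, 29, 31, 37, 41, 43, 47, 53, 59, 61, 67, 71, 73, 79, 83]. Summing 1/p over these primes: 475714535349241099037539188841003/267064515689275851355624017992790 ≈ 1.7813. Mertens estimate ln ln(85) + 0.2615 ≈ 1.7527.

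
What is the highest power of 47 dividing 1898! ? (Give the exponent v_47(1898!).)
v_47(1898!) = 40

Legendre's formula: v_p(n!) = Σ_{k ≥ 1} ⌊n / p^k⌋. For p = 47, n = 1898, the terms are:
  ⌊1898/47^1⌋ = ⌊1898/47⌋ = 40
(the next term ⌊1898/47^2⌋ = 0, terminating the sum). Summing: v_47(1898!) = 40 = 40.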